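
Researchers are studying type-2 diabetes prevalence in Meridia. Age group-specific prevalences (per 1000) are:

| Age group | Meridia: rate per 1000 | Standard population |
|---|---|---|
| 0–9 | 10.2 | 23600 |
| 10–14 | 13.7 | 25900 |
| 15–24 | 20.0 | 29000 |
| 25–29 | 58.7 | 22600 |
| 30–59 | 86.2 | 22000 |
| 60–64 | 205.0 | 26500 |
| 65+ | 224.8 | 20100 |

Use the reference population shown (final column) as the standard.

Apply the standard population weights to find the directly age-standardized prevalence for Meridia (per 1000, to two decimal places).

Standard total = 169700; weights = 0.1391, 0.1526, 0.1709, 0.1332, 0.1296, 0.1562, 0.1184.
Standardized rate: 0.1391×10.2 + 0.1526×13.7 + 0.1709×20.0 + 0.1332×58.7 + 0.1296×86.2 + 0.1562×205.0 + 0.1184×224.8 = 84.5583 per 1000.

84.56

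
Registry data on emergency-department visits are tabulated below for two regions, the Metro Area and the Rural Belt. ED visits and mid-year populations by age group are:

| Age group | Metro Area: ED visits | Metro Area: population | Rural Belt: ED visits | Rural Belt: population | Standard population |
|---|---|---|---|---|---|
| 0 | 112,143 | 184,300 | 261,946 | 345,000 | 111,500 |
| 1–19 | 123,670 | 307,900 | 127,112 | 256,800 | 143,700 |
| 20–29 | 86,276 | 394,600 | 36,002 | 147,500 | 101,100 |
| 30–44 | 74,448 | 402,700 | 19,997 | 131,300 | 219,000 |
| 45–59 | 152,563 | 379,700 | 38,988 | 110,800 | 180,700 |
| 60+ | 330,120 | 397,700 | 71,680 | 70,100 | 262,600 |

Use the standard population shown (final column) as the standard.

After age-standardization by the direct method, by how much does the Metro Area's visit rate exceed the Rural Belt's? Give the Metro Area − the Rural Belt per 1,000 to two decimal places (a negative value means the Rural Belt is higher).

-65.96

Age-specific rates per 1,000 for the Metro Area: 608.481, 401.656, 218.642, 184.872, 401.799, 830.073.
For the Rural Belt: 759.264, 494.984, 244.081, 152.300, 351.877, 1022.539.
Standard total = 1,018,600; weights = 0.1095, 0.1411, 0.0993, 0.2150, 0.1774, 0.2578.
The Metro Area: 0.1095×608.481 + 0.1411×401.656 + 0.0993×218.642 + 0.2150×184.872 + 0.1774×401.799 + 0.2578×830.073 = 469.9956 per 1,000.
The Rural Belt: 0.1095×759.264 + 0.1411×494.984 + 0.0993×244.081 + 0.2150×152.300 + 0.1774×351.877 + 0.2578×1022.539 = 535.9518 per 1,000.
Difference = 469.9956 − 535.9518 = -65.9563.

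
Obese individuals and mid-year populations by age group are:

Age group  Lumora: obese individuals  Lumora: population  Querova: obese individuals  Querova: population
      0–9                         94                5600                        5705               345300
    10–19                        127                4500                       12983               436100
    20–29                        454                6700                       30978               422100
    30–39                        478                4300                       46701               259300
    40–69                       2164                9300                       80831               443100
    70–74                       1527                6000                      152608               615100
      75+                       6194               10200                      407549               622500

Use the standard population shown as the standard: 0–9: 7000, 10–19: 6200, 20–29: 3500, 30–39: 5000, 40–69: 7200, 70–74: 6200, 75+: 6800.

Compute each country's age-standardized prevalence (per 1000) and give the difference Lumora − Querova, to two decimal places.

-7.00

Age-specific rates per 1000 for Lumora: 16.786, 28.222, 67.761, 111.163, 232.688, 254.500, 607.255.
For Querova: 16.522, 29.771, 73.390, 180.104, 182.422, 248.103, 654.697.
Standard total = 41900; weights = 0.1671, 0.1480, 0.0835, 0.1193, 0.1718, 0.1480, 0.1623.
Lumora: 0.1671×16.786 + 0.1480×28.222 + 0.0835×67.761 + 0.1193×111.163 + 0.1718×232.688 + 0.1480×254.500 + 0.1623×607.255 = 202.1013 per 1000.
Querova: 0.1671×16.522 + 0.1480×29.771 + 0.0835×73.390 + 0.1193×180.104 + 0.1718×182.422 + 0.1480×248.103 + 0.1623×654.697 = 209.0986 per 1000.
Difference = 202.1013 − 209.0986 = -6.9973.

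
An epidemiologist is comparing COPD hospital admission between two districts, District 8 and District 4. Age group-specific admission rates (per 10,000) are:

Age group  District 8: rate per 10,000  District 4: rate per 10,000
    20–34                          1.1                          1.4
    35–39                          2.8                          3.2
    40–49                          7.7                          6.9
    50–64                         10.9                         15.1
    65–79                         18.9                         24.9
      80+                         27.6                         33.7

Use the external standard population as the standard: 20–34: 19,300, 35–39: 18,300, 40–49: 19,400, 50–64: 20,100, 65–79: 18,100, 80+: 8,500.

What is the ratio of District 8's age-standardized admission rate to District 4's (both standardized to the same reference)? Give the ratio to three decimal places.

0.808

Standard total = 103,700; weights = 0.1861, 0.1765, 0.1871, 0.1938, 0.1745, 0.0820.
District 8: 0.1861×1.1 + 0.1765×2.8 + 0.1871×7.7 + 0.1938×10.9 + 0.1745×18.9 + 0.0820×27.6 = 9.8132 per 10,000.
District 4: 0.1861×1.4 + 0.1765×3.2 + 0.1871×6.9 + 0.1938×15.1 + 0.1745×24.9 + 0.0820×33.7 = 12.1513 per 10,000.
Ratio = 9.8132 ÷ 12.1513 = 0.80759.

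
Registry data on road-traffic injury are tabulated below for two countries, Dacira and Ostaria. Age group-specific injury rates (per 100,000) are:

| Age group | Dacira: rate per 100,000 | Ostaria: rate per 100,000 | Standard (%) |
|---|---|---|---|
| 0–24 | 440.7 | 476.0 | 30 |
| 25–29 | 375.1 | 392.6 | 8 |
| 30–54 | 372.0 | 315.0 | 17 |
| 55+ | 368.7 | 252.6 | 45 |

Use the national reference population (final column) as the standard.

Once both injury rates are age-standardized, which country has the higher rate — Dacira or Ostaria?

Dacira

Standard weights: 0.30, 0.08, 0.17, 0.45.
Dacira: 0.3000×440.7 + 0.0800×375.1 + 0.1700×372.0 + 0.4500×368.7 = 391.3730 per 100,000.
Ostaria: 0.3000×476.0 + 0.0800×392.6 + 0.1700×315.0 + 0.4500×252.6 = 341.4280 per 100,000.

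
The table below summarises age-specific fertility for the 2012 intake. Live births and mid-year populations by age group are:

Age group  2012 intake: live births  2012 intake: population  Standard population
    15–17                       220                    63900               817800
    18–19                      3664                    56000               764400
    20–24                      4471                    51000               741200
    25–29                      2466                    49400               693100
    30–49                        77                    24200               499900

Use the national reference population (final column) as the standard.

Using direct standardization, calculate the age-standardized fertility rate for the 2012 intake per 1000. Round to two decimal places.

Age-specific rates per 1000 for the 2012 intake: 3.443, 65.429, 87.667, 49.919, 3.182.
Standard total = 3516400; weights = 0.2326, 0.2174, 0.2108, 0.1971, 0.1422.
Standardized rate: 0.2326×3.443 + 0.2174×65.429 + 0.2108×87.667 + 0.1971×49.919 + 0.1422×3.182 = 43.7940 per 1000.

43.79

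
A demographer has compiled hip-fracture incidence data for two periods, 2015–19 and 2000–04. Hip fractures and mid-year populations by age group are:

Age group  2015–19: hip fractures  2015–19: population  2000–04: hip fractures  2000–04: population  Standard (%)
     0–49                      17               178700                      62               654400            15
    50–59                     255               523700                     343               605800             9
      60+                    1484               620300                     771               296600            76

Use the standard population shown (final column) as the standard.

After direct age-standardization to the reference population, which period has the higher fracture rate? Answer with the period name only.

2000–04

Age-specific rates per 100000 for 2015–19: 9.51, 48.69, 239.24.
For 2000–04: 9.47, 56.62, 259.95.
Standard weights: 0.15, 0.09, 0.76.
2015–19: 0.1500×9.51 + 0.0900×48.69 + 0.7600×239.24 = 187.6310 per 100000.
2000–04: 0.1500×9.47 + 0.0900×56.62 + 0.7600×259.95 = 204.0759 per 100000.
The crude rates (132.76 vs 75.54) would put 2015–19 higher, but that reflects its age composition; once standardized to a common age structure, 2000–04 has the higher underlying rate.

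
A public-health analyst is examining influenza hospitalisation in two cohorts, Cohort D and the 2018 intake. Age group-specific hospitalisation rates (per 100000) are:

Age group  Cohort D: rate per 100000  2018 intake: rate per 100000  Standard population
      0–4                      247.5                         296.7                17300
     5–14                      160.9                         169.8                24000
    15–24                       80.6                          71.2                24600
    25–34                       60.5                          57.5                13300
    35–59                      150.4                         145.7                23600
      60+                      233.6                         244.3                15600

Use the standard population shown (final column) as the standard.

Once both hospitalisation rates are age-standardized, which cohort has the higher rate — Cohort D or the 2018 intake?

Standard total = 118400; weights = 0.1461, 0.2027, 0.2078, 0.1123, 0.1993, 0.1318.
Cohort D: 0.1461×247.5 + 0.2027×160.9 + 0.2078×80.6 + 0.1123×60.5 + 0.1993×150.4 + 0.1318×233.6 = 153.0774 per 100000.
The 2018 intake: 0.1461×296.7 + 0.2027×169.8 + 0.2078×71.2 + 0.1123×57.5 + 0.1993×145.7 + 0.1318×244.3 = 160.2532 per 100000.

2018 intake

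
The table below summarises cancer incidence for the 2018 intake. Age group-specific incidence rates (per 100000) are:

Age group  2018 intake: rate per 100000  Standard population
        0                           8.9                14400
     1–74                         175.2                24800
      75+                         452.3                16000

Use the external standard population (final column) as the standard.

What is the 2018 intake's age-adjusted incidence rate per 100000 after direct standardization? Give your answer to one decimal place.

212.1

Standard total = 55200; weights = 0.2609, 0.4493, 0.2899.
Standardized rate: 0.2609×8.9 + 0.4493×175.2 + 0.2899×452.3 = 212.1362 per 100000.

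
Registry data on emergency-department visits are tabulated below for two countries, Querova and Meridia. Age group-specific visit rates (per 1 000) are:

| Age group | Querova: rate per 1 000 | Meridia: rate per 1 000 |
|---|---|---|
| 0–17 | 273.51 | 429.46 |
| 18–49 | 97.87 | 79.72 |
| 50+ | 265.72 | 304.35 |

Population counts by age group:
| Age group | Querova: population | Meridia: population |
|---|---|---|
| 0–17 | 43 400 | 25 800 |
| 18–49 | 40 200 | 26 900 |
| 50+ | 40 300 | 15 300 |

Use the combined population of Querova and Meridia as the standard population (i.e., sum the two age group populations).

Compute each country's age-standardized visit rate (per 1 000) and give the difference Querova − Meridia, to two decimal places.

-61.08

Combined standard total = 191 900; weights = 0.3606, 0.3497, 0.2897.
Querova: 0.3606×273.51 + 0.3497×97.87 + 0.2897×265.72 = 209.8385 per 1 000.
Meridia: 0.3606×429.46 + 0.3497×79.72 + 0.2897×304.35 = 270.9208 per 1 000.
Difference = 209.8385 − 270.9208 = -61.0824.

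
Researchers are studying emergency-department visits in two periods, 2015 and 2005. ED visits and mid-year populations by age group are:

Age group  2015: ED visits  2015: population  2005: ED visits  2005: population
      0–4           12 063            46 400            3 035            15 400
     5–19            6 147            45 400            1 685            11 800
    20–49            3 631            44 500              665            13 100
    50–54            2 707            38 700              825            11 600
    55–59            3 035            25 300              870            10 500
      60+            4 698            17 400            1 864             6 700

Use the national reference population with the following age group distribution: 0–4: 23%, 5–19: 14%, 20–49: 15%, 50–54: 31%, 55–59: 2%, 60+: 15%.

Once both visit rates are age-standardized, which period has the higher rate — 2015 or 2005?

2015

Age-specific rates per 1 000 for 2015: 259.978, 135.396, 81.596, 69.948, 119.960, 270.000.
For 2005: 197.078, 142.797, 50.763, 71.121, 82.857, 278.209.
Standard weights: 0.23, 0.14, 0.15, 0.31, 0.02, 0.15.
2015: 0.2300×259.978 + 0.1400×135.396 + 0.1500×81.596 + 0.3100×69.948 + 0.0200×119.960 + 0.1500×270.000 = 155.5731 per 1 000.
2005: 0.2300×197.078 + 0.1400×142.797 + 0.1500×50.763 + 0.3100×71.121 + 0.0200×82.857 + 0.1500×278.209 = 138.3699 per 1 000.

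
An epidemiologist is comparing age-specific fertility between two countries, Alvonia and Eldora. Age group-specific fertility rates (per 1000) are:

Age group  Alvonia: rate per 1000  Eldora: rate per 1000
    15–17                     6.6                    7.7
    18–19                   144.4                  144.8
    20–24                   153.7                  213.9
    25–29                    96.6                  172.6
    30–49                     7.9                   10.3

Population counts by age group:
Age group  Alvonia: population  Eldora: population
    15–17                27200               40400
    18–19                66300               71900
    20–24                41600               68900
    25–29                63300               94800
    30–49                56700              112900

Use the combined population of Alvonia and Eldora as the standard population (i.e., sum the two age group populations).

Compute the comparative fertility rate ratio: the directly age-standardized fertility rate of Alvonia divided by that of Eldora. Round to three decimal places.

0.738

Combined standard total = 644000; weights = 0.1050, 0.2146, 0.1716, 0.2455, 0.2634.
Alvonia: 0.1050×6.6 + 0.2146×144.4 + 0.1716×153.7 + 0.2455×96.6 + 0.2634×7.9 = 83.8484 per 1000.
Eldora: 0.1050×7.7 + 0.2146×144.8 + 0.1716×213.9 + 0.2455×172.6 + 0.2634×10.3 = 113.6689 per 1000.
Ratio = 83.8484 ÷ 113.6689 = 0.73766.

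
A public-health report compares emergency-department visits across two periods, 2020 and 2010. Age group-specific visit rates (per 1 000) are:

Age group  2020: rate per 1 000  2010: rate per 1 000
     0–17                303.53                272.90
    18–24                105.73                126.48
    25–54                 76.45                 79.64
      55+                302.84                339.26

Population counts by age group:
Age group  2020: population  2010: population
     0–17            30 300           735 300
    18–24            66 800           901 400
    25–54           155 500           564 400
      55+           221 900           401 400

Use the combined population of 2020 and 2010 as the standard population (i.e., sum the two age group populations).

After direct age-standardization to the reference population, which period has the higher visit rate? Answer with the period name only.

Combined standard total = 3 077 000; weights = 0.2488, 0.3147, 0.2340, 0.2026.
2020: 0.2488×303.53 + 0.3147×105.73 + 0.2340×76.45 + 0.2026×302.84 = 188.0230 per 1 000.
2010: 0.2488×272.90 + 0.3147×126.48 + 0.2340×79.64 + 0.2026×339.26 = 195.0548 per 1 000.
The crude rates (200.94 vs 190.51) would put 2020 higher, but that reflects its age composition; once standardized to a common age structure, 2010 has the higher underlying rate.

2010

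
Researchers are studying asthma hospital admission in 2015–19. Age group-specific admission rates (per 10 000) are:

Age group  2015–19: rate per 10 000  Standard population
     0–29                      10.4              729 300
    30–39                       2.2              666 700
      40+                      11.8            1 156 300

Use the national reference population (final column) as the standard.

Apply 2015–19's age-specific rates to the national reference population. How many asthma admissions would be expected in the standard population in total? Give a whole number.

2270

Expected asthma admissions = Σ (standard pop × age-specific rate ÷ 10 000)
= 729 300×10.4/10 000 + 666 700×2.2/10 000 + 1 156 300×11.8/10 000
= 758.47 + 146.67 + 1364.43 = 2269.58.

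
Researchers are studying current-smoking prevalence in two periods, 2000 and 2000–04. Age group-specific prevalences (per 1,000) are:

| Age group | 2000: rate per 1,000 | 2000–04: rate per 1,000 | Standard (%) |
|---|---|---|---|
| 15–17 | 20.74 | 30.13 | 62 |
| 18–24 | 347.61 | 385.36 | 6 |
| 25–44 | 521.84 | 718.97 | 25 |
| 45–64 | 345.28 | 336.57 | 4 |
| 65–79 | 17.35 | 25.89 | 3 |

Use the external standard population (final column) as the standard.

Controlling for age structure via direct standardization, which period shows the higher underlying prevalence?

2000–04

Standard weights: 0.62, 0.06, 0.25, 0.04, 0.03.
2000: 0.6200×20.74 + 0.0600×347.61 + 0.2500×521.84 + 0.0400×345.28 + 0.0300×17.35 = 178.5071 per 1,000.
2000–04: 0.6200×30.13 + 0.0600×385.36 + 0.2500×718.97 + 0.0400×336.57 + 0.0300×25.89 = 235.7842 per 1,000.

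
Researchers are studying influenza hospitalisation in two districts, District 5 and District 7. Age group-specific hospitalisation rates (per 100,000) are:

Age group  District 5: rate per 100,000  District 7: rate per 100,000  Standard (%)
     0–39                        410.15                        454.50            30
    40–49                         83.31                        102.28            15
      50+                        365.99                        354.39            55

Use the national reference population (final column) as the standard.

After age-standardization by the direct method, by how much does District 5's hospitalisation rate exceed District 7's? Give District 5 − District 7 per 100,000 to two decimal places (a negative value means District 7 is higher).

-9.77

Standard weights: 0.30, 0.15, 0.55.
District 5: 0.3000×410.15 + 0.1500×83.31 + 0.5500×365.99 = 336.8360 per 100,000.
District 7: 0.3000×454.50 + 0.1500×102.28 + 0.5500×354.39 = 346.6065 per 100,000.
Difference = 336.8360 − 346.6065 = -9.7705.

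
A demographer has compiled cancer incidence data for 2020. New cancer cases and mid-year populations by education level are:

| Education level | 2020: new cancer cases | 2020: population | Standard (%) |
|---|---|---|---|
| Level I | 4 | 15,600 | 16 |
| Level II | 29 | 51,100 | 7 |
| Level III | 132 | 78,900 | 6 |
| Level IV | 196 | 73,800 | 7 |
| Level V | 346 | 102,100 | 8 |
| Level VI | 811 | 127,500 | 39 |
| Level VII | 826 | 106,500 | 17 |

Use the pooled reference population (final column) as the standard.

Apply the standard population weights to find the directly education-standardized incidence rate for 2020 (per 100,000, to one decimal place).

443.7

Education-specific rates per 100,000 for 2020: 25.64, 56.75, 167.30, 265.58, 338.88, 636.08, 775.59.
Standard weights: 0.16, 0.07, 0.06, 0.07, 0.08, 0.39, 0.17.
Standardized rate: 0.1600×25.64 + 0.0700×56.75 + 0.0600×167.30 + 0.0700×265.58 + 0.0800×338.88 + 0.3900×636.08 + 0.1700×775.59 = 443.7350 per 100,000.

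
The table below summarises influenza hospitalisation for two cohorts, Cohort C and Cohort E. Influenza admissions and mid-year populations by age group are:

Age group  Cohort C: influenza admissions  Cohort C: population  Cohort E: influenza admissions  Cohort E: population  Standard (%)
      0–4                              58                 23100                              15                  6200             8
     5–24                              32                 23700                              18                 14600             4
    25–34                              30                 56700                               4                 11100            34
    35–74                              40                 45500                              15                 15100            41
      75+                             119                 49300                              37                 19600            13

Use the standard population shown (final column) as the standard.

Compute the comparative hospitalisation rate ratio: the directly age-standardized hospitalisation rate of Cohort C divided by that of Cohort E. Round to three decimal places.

Age-specific rates per 100000 for Cohort C: 251.08, 135.02, 52.91, 87.91, 241.38.
For Cohort E: 241.94, 123.29, 36.04, 99.34, 188.78.
Standard weights: 0.08, 0.04, 0.34, 0.41, 0.13.
Cohort C: 0.0800×251.08 + 0.0400×135.02 + 0.3400×52.91 + 0.4100×87.91 + 0.1300×241.38 = 110.9001 per 100000.
Cohort E: 0.0800×241.94 + 0.0400×123.29 + 0.3400×36.04 + 0.4100×99.34 + 0.1300×188.78 = 101.8079 per 100000.
Ratio = 110.9001 ÷ 101.8079 = 1.08931.

1.089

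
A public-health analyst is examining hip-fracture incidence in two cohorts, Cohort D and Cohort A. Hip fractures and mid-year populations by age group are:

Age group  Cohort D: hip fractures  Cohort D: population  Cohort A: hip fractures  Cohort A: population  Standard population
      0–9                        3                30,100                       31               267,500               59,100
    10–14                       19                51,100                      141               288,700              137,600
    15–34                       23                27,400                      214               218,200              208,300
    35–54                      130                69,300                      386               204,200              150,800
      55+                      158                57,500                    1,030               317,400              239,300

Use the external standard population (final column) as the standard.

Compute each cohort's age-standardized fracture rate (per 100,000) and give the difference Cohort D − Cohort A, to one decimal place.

-21.1

Age-specific rates per 100,000 for Cohort D: 9.97, 37.18, 83.94, 187.59, 274.78.
For Cohort A: 11.59, 48.84, 98.08, 189.03, 324.51.
Standard total = 795,100; weights = 0.0743, 0.1731, 0.2620, 0.1897, 0.3010.
Cohort D: 0.0743×9.97 + 0.1731×37.18 + 0.2620×83.94 + 0.1897×187.59 + 0.3010×274.78 = 147.4461 per 100,000.
Cohort A: 0.0743×11.59 + 0.1731×48.84 + 0.2620×98.08 + 0.1897×189.03 + 0.3010×324.51 = 168.5269 per 100,000.
Difference = 147.4461 − 168.5269 = -21.0808.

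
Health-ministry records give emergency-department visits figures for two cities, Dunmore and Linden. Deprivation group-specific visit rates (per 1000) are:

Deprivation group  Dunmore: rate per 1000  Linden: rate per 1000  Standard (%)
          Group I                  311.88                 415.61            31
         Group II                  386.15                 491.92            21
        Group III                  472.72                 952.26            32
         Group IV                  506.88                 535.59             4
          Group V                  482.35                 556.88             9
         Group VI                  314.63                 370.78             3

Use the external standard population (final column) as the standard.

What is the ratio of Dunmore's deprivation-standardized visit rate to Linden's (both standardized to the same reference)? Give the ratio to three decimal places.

0.649

Standard weights: 0.31, 0.21, 0.32, 0.04, 0.09, 0.03.
Dunmore: 0.3100×311.88 + 0.2100×386.15 + 0.3200×472.72 + 0.0400×506.88 + 0.0900×482.35 + 0.0300×314.63 = 402.1703 per 1000.
Linden: 0.3100×415.61 + 0.2100×491.92 + 0.3200×952.26 + 0.0400×535.59 + 0.0900×556.88 + 0.0300×370.78 = 619.5317 per 1000.
Ratio = 402.1703 ÷ 619.5317 = 0.64915.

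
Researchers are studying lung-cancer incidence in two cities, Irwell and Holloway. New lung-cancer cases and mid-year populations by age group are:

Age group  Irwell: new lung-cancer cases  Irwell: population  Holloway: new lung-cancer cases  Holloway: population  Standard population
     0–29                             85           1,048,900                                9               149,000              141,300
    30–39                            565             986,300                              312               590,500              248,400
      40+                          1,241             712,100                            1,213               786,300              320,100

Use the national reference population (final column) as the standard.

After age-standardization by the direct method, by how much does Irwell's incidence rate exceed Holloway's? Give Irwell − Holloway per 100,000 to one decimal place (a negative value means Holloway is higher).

Age-specific rates per 100,000 for Irwell: 8.10, 57.28, 174.27.
For Holloway: 6.04, 52.84, 154.27.
Standard total = 709,800; weights = 0.1991, 0.3500, 0.4510.
Irwell: 0.1991×8.10 + 0.3500×57.28 + 0.4510×174.27 = 100.2529 per 100,000.
Holloway: 0.1991×6.04 + 0.3500×52.84 + 0.4510×154.27 = 89.2630 per 100,000.
Difference = 100.2529 − 89.2630 = 10.9898.

11.0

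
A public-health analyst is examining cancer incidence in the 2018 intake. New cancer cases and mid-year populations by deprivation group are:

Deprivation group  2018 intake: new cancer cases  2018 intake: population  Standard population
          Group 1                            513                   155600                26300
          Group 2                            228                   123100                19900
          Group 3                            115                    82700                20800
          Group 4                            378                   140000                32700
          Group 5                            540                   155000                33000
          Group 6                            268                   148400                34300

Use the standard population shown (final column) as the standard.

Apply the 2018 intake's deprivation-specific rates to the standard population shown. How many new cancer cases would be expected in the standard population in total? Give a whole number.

Deprivation-specific rates per 100000 for the 2018 intake: 329.69, 185.22, 139.06, 270.00, 348.39, 180.59.
Expected new cancer cases = Σ (standard pop × deprivation-specific rate ÷ 100000)
= 26300×329.69/100000 + 19900×185.22/100000 + 20800×139.06/100000 + 32700×270.00/100000 + 33000×348.39/100000 + 34300×180.59/100000
= 86.71 + 36.86 + 28.92 + 88.29 + 114.97 + 61.94 = 417.69.

418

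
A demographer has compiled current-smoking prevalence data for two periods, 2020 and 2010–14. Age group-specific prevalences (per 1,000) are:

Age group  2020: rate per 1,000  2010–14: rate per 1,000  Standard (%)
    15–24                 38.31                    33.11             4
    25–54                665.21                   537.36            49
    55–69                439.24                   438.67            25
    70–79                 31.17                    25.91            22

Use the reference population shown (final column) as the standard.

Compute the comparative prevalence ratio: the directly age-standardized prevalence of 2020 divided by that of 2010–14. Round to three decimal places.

Standard weights: 0.04, 0.49, 0.25, 0.22.
2020: 0.0400×38.31 + 0.4900×665.21 + 0.2500×439.24 + 0.2200×31.17 = 444.1527 per 1,000.
2010–14: 0.0400×33.11 + 0.4900×537.36 + 0.2500×438.67 + 0.2200×25.91 = 379.9985 per 1,000.
Ratio = 444.1527 ÷ 379.9985 = 1.16883.

1.169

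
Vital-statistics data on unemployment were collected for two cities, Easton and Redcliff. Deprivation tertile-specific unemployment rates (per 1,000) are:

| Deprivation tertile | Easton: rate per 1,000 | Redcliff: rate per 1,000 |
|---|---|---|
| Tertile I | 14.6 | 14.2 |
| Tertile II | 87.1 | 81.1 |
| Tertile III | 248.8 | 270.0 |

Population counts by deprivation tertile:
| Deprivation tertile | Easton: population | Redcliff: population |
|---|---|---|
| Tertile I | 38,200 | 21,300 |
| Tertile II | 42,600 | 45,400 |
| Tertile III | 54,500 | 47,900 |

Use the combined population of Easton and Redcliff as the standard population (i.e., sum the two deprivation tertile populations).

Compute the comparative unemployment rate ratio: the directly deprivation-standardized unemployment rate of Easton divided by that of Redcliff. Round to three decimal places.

0.955

Combined standard total = 249,900; weights = 0.2381, 0.3521, 0.4098.
Easton: 0.2381×14.6 + 0.3521×87.1 + 0.4098×248.8 = 136.0969 per 1,000.
Redcliff: 0.2381×14.2 + 0.3521×81.1 + 0.4098×270.0 = 142.5758 per 1,000.
Ratio = 136.0969 ÷ 142.5758 = 0.95456.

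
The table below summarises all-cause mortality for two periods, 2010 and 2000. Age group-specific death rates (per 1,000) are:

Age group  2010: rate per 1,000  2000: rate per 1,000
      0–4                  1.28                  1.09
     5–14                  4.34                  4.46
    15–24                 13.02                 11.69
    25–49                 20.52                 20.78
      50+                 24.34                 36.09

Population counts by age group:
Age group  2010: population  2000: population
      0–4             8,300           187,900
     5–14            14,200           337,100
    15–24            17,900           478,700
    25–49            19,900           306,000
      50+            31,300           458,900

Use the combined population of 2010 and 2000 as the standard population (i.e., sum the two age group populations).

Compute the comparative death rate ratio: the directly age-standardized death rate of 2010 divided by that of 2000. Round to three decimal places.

0.838

Combined standard total = 1,860,200; weights = 0.1055, 0.1889, 0.2670, 0.1752, 0.2635.
2010: 0.1055×1.28 + 0.1889×4.34 + 0.2670×13.02 + 0.1752×20.52 + 0.2635×24.34 = 14.4395 per 1,000.
2000: 0.1055×1.09 + 0.1889×4.46 + 0.2670×11.69 + 0.1752×20.78 + 0.2635×36.09 = 17.2290 per 1,000.
Ratio = 14.4395 ÷ 17.2290 = 0.83809.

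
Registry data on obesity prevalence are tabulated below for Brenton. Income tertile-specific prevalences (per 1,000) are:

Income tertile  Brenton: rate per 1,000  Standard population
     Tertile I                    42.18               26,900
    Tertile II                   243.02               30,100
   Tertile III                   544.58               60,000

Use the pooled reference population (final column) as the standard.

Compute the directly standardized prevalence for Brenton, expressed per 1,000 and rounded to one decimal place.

351.5

Standard total = 117,000; weights = 0.2299, 0.2573, 0.5128.
Standardized rate: 0.2299×42.18 + 0.2573×243.02 + 0.5128×544.58 = 351.4901 per 1,000.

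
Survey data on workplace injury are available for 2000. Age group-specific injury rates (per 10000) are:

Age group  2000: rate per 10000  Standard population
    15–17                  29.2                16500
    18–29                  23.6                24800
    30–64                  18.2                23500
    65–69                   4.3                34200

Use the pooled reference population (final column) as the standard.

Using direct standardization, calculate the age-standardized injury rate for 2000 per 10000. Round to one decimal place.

Standard total = 99000; weights = 0.1667, 0.2505, 0.2374, 0.3455.
Standardized rate: 0.1667×29.2 + 0.2505×23.6 + 0.2374×18.2 + 0.3455×4.3 = 16.5842 per 10000.

16.6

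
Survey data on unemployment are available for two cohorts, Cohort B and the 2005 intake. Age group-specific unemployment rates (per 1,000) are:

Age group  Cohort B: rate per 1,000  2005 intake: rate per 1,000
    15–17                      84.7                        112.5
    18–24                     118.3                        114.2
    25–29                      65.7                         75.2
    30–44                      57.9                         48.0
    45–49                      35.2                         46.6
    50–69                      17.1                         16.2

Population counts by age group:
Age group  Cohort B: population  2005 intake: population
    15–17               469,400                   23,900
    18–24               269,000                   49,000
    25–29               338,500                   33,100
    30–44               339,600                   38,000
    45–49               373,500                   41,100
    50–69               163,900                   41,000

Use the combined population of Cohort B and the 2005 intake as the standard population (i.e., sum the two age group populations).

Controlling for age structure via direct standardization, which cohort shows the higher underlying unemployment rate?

Combined standard total = 2,180,000; weights = 0.2263, 0.1459, 0.1705, 0.1732, 0.1902, 0.0940.
Cohort B: 0.2263×84.7 + 0.1459×118.3 + 0.1705×65.7 + 0.1732×57.9 + 0.1902×35.2 + 0.0940×17.1 = 65.9527 per 1,000.
The 2005 intake: 0.2263×112.5 + 0.1459×114.2 + 0.1705×75.2 + 0.1732×48.0 + 0.1902×46.6 + 0.0940×16.2 = 73.6334 per 1,000.

2005 intake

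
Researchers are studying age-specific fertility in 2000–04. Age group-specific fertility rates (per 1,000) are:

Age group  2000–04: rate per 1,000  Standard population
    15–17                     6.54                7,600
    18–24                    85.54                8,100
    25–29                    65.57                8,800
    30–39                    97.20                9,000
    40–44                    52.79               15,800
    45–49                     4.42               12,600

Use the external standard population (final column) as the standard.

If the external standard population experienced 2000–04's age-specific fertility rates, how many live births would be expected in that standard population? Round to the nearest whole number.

Expected live births = Σ (standard pop × age-specific rate ÷ 1,000)
= 7,600×6.54/1,000 + 8,100×85.54/1,000 + 8,800×65.57/1,000 + 9,000×97.20/1,000 + 15,800×52.79/1,000 + 12,600×4.42/1,000
= 49.70 + 692.87 + 577.02 + 874.80 + 834.08 + 55.69 = 3084.17.

3084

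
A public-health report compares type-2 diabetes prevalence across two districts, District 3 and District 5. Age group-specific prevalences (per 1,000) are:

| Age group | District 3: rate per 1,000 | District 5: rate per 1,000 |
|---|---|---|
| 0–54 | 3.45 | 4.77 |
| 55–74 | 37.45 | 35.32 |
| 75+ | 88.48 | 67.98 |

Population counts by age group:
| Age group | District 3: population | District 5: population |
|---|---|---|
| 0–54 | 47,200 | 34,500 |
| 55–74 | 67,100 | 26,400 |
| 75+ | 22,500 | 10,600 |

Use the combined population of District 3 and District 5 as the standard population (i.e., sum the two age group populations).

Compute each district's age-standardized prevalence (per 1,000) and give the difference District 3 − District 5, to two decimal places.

3.70

Combined standard total = 208,300; weights = 0.3922, 0.4489, 0.1589.
District 3: 0.3922×3.45 + 0.4489×37.45 + 0.1589×88.48 = 32.2234 per 1,000.
District 5: 0.3922×4.77 + 0.4489×35.32 + 0.1589×67.98 = 28.5274 per 1,000.
Difference = 32.2234 − 28.5274 = 3.6959.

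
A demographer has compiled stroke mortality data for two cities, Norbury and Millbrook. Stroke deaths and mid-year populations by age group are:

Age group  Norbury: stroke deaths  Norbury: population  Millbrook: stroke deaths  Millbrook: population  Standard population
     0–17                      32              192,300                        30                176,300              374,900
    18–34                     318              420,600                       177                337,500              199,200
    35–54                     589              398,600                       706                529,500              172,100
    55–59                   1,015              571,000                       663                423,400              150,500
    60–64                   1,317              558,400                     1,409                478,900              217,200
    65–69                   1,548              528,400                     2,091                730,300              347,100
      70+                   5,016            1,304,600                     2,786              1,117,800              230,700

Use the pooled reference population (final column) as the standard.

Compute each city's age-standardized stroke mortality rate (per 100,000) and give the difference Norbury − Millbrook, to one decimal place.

Age-specific rates per 100,000 for Norbury: 16.64, 75.61, 147.77, 177.76, 235.85, 292.96, 384.49.
For Millbrook: 17.02, 52.44, 133.33, 156.59, 294.22, 286.32, 249.24.
Standard total = 1,691,700; weights = 0.2216, 0.1178, 0.1017, 0.0890, 0.1284, 0.2052, 0.1364.
Norbury: 0.2216×16.64 + 0.1178×75.61 + 0.1017×147.77 + 0.0890×177.76 + 0.1284×235.85 + 0.2052×292.96 + 0.1364×384.49 = 186.2606 per 100,000.
Millbrook: 0.2216×17.02 + 0.1178×52.44 + 0.1017×133.33 + 0.0890×156.59 + 0.1284×294.22 + 0.2052×286.32 + 0.1364×249.24 = 167.9523 per 100,000.
Difference = 186.2606 − 167.9523 = 18.3083.

18.3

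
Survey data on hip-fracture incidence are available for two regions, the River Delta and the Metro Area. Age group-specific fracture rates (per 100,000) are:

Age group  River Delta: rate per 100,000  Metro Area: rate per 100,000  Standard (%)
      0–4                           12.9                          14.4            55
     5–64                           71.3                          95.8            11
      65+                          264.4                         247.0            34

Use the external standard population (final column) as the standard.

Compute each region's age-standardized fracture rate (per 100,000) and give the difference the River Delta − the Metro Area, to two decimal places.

2.40

Standard weights: 0.55, 0.11, 0.34.
The River Delta: 0.5500×12.9 + 0.1100×71.3 + 0.3400×264.4 = 104.8340 per 100,000.
The Metro Area: 0.5500×14.4 + 0.1100×95.8 + 0.3400×247.0 = 102.4380 per 100,000.
Difference = 104.8340 − 102.4380 = 2.3960.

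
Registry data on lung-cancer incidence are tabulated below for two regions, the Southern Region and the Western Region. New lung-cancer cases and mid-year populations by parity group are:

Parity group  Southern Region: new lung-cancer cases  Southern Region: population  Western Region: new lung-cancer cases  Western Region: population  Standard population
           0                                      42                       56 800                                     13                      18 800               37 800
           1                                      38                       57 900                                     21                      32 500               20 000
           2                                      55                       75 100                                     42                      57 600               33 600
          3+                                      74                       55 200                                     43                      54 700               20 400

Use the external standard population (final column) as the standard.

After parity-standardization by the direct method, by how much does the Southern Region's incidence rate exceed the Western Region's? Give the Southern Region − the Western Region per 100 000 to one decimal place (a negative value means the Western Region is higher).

Parity-specific rates per 100 000 for the Southern Region: 73.94, 65.63, 73.24, 134.06.
For the Western Region: 69.15, 64.62, 72.92, 78.61.
Standard total = 111 800; weights = 0.3381, 0.1789, 0.3005, 0.1825.
The Southern Region: 0.3381×73.94 + 0.1789×65.63 + 0.3005×73.24 + 0.1825×134.06 = 83.2127 per 100 000.
The Western Region: 0.3381×69.15 + 0.1789×64.62 + 0.3005×72.92 + 0.1825×78.61 = 71.1967 per 100 000.
Difference = 83.2127 − 71.1967 = 12.0160.

12.0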